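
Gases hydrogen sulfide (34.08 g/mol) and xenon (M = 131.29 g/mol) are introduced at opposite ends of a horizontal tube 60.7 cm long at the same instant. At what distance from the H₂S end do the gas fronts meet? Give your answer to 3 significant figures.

In equal time, each gas travels a distance ∝ its rate ∝ 1/√M, so d_H₂S/d_Xe = √(M_Xe/M_H₂S) = √(131.29/34.08) = 1.963.
With d_H₂S + d_Xe = 60.7 cm, d_Xe = 60.7/(1 + 1.963) = 20.49 cm.
d_H₂S = 60.7 − 20.49 = 40.2 cm.

40.2 cm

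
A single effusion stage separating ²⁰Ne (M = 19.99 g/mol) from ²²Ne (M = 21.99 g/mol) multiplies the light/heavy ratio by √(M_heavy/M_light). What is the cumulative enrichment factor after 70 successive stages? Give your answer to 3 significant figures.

28.1

After 70 stages the ratio has grown by (√(21.99/19.99))^70 = (21.99/19.99)^(70/2).
= 1.10005^35 = 28.1.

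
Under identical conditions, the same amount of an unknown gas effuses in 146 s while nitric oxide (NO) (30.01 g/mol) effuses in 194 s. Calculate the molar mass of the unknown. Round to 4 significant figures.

17.00 g/mol

Since effusion rate ∝ 1/√M, t_X/t_NO = √(M_X/M_NO).
146/194 = 0.7526 = √(M_X/30.01)
M_X = 30.01 × 0.7526² = 30.01 × 0.5664 = 17.00 g/mol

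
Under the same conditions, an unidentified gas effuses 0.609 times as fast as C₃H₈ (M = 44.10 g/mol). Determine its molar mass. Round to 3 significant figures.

Graham's law gives rate_X/rate_C₃H₈ = √(M_C₃H₈/M_X).
0.609 = √(44.10/M_X)
M_X = 44.10 / 0.609² = 44.10 / 0.3709 = 119 g/mol

119 g/mol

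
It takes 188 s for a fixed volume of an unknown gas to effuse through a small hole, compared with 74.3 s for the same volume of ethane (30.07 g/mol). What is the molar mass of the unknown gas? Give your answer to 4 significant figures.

Graham's law gives t_X/t_C₂H₆ = √(M_X/M_C₂H₆).
188/74.3 = 2.530 = √(M_X/30.07)
M_X = 30.07 × 2.530² = 30.07 × 6.402 = 192.5 g/mol

192.5 g/mol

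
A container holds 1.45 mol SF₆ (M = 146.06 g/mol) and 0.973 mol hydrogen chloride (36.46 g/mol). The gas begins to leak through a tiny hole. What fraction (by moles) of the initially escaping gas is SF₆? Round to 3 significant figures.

0.427

Rate_i ∝ x_i/√M_i (Graham's law weighted by mole fraction), so the effusate composition follows n_i/√M_i.
x_SF₆(eff) = (n_SF₆/√M_SF₆) / (n_SF₆/√M_SF₆ + n_HCl/√M_HCl)
= (1.45/√146.06) / (1.45/√146.06 + 0.973/√36.46) = 0.1200/(0.1200 + 0.1611) = 0.427.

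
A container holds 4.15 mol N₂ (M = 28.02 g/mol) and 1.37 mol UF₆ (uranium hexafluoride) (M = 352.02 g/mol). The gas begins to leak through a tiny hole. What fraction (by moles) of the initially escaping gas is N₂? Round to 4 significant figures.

0.9148

Rate_i ∝ x_i/√M_i (Graham's law weighted by mole fraction), so the effusate composition follows n_i/√M_i.
So x_N₂ in the escaping gas = (n_N₂/√M_N₂) / Σ(n_i/√M_i)
= (4.15/√28.02) / (4.15/√28.02 + 1.37/√352.02) = 0.7840/(0.7840 + 0.07302) = 0.9148.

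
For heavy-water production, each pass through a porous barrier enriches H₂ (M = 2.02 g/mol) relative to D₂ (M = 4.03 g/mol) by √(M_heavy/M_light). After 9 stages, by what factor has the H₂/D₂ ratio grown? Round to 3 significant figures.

Each stage multiplies the ratio by α = √(4.03/2.02), so after 9 stages the overall factor is α^9 = (4.03/2.02)^(9/2).
= 1.99505^(9/2) = 22.4.

22.4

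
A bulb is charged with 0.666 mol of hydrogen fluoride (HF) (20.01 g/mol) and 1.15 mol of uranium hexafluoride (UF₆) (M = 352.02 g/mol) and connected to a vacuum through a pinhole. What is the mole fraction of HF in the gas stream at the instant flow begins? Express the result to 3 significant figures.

0.708

The effusion rate of species i is ∝ p_i/√M_i ∝ n_i/√M_i.
So x_HF in the escaping gas = (n_HF/√M_HF) / Σ(n_i/√M_i)
= (0.666/√20.01) / (0.666/√20.01 + 1.15/√352.02) = 0.1489/(0.1489 + 0.06129) = 0.708.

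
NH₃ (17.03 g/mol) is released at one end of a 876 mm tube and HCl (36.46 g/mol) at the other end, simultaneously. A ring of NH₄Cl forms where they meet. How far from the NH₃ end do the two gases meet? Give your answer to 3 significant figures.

520 mm

Graham's law gives d_NH₃/d_HCl = rate_NH₃/rate_HCl = √(M_HCl/M_NH₃) = √(36.46/17.03) = 1.463.
With d_NH₃ + d_HCl = 876 mm, d_HCl = 876/(1 + 1.463) = 355.6 mm.
d_NH₃ = 876 − 355.6 = 520 mm.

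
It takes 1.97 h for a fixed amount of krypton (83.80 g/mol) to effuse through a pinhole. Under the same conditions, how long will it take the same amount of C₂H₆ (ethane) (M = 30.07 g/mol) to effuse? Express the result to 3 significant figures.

1.18 h

Graham's law gives t_C₂H₆/t_Kr = √(M_C₂H₆/M_Kr) = √(30.07/83.80) = √0.3588 = 0.5990.
So the time for C₂H₆ is 1.97 × 0.5990 = 1.18 h.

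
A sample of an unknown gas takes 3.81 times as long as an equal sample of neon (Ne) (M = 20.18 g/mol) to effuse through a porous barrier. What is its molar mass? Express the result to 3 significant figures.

Using Graham's law: t_X/t_Ne = √(M_X/M_Ne).
3.81 = √(M_X/20.18)
M_X = 20.18 × 3.81² = 20.18 × 14.52 = 293 g/mol

293 g/mol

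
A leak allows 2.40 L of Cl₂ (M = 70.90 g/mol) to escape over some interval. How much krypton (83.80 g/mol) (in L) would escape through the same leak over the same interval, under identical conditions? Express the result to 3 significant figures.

2.21 L

Using Graham's law: rate_Kr/rate_Cl₂ = √(M_Cl₂/M_Kr) = √(70.90/83.80) = √0.8461 = 0.9198.
So the volume for Kr is 2.40 × 0.9198 = 2.21 L.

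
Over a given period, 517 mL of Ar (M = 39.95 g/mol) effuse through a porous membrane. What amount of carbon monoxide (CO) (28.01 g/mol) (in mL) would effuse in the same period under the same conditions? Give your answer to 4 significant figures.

From Graham's law, rate_CO/rate_Ar = √(M_Ar/M_CO) = √(39.95/28.01) = √1.426 = 1.194.
So the volume for CO is 517 × 1.194 = 617.4 mL.

617.4 mL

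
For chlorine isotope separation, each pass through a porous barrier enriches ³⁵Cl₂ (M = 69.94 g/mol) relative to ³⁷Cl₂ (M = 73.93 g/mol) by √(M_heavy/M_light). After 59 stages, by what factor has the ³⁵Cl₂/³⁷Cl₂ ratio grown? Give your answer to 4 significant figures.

The single-stage factor is √(M_heavy/M_light), so 59 stages give [√(73.93/69.94)]^59 = (73.93/69.94)^(59/2).
= 1.05705^(59/2) = 5.138.

5.138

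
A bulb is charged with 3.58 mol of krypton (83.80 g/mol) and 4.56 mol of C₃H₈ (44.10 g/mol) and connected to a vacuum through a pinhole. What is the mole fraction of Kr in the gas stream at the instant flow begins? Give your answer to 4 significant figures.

Effusion rate of each component ∝ n_i/√M_i (partial pressure × 1/√M).
Mole fraction of Kr in the effusate = (n_Kr/√M_Kr) / (n_Kr/√M_Kr + n_C₃H₈/√M_C₃H₈)
= (3.58/√83.80) / (3.58/√83.80 + 4.56/√44.10) = 0.3911/(0.3911 + 0.6867) = 0.3629.

0.3629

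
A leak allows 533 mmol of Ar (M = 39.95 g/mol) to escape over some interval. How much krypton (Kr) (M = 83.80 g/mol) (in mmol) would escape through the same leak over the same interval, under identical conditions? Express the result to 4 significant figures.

368.0 mmol

By Graham's law, rate_Kr/rate_Ar = √(M_Ar/M_Kr) = √(39.95/83.80) = √0.4767 = 0.6905.
So the amount for Kr is 533 × 0.6905 = 368.0 mmol.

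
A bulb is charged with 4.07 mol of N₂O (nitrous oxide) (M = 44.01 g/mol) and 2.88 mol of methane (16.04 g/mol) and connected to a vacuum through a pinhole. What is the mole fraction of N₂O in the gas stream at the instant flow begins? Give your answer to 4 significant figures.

0.4604

Rate_i ∝ x_i/√M_i (Graham's law weighted by mole fraction), so the effusate composition follows n_i/√M_i.
Mole fraction of N₂O in the effusate = (n_N₂O/√M_N₂O) / (n_N₂O/√M_N₂O + n_CH₄/√M_CH₄)
= (4.07/√44.01) / (4.07/√44.01 + 2.88/√16.04) = 0.6135/(0.6135 + 0.7191) = 0.4604.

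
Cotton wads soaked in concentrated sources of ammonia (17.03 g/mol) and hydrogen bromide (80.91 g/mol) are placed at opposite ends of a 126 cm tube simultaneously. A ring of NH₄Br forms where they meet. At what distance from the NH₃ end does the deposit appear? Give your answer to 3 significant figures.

The fronts meet when d_NH₃ + d_HBr = L with d_NH₃/d_HBr = √(M_HBr/M_NH₃) (Graham's law). Here √(M_HBr/M_NH₃) = √(80.91/17.03) = 2.180.
With d_NH₃ + d_HBr = 126 cm, d_HBr = 126/(1 + 2.180) = 39.63 cm.
d_NH₃ = 126 − 39.63 = 86.4 cm.

86.4 cm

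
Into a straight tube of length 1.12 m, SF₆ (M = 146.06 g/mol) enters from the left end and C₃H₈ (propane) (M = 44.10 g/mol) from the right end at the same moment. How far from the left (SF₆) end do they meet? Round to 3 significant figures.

Distances travelled in equal time are proportional to diffusion rates, so d_SF₆/d_C₃H₈ = √(M_C₃H₈/M_SF₆) = √(44.10/146.06) = 0.5495.
With d_SF₆ + d_C₃H₈ = 1.12 m, d_C₃H₈ = 1.12/(1 + 0.5495) = 0.7228 m.
d_SF₆ = 1.12 − 0.7228 = 0.397 m.

0.397 m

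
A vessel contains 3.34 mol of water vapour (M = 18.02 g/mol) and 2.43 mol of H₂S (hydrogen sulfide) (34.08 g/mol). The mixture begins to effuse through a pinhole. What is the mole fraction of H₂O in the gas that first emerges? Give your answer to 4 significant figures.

Rate_i ∝ x_i/√M_i (Graham's law weighted by mole fraction), so the effusate composition follows n_i/√M_i.
x_H₂O(eff) = (n_H₂O/√M_H₂O) / (n_H₂O/√M_H₂O + n_H₂S/√M_H₂S)
= (3.34/√18.02) / (3.34/√18.02 + 2.43/√34.08) = 0.7868/(0.7868 + 0.4163) = 0.6540.

0.6540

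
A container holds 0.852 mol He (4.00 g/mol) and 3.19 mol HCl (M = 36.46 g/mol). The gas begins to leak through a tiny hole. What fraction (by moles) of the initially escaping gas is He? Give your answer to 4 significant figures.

Rate_i ∝ x_i/√M_i (Graham's law weighted by mole fraction), so the effusate composition follows n_i/√M_i.
So x_He in the escaping gas = (n_He/√M_He) / Σ(n_i/√M_i)
= (0.852/√4.00) / (0.852/√4.00 + 3.19/√36.46) = 0.4260/(0.4260 + 0.5283) = 0.4464.

0.4464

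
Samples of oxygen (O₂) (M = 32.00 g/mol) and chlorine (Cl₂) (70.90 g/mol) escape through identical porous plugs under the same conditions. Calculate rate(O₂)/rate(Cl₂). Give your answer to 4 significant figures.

By Graham's law, rate_O₂/rate_Cl₂ = √(M_Cl₂/M_O₂) = √(70.90/32.00) = √2.216 = 1.488.

1.488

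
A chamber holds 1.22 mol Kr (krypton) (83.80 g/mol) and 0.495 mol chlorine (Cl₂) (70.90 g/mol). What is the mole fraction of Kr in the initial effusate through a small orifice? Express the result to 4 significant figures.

Effusion rate of each component ∝ n_i/√M_i (partial pressure × 1/√M).
x_Kr(eff) = (n_Kr/√M_Kr) / (n_Kr/√M_Kr + n_Cl₂/√M_Cl₂)
= (1.22/√83.80) / (1.22/√83.80 + 0.495/√70.90) = 0.1333/(0.1333 + 0.05879) = 0.6939.

0.6939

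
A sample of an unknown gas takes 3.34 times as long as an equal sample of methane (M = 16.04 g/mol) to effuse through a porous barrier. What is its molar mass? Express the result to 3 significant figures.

179 g/mol

Graham's law gives t_X/t_CH₄ = √(M_X/M_CH₄).
3.34 = √(M_X/16.04)
M_X = 16.04 × 3.34² = 16.04 × 11.16 = 179 g/mol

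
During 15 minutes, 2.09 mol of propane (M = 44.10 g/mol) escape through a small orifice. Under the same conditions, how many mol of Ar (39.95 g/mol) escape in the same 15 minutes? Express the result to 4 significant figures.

By Graham's law, rate_Ar/rate_C₃H₈ = √(M_C₃H₈/M_Ar) = √(44.10/39.95) = √1.104 = 1.051.
So the amount for Ar is 2.09 × 1.051 = 2.196 mol.

2.196 mol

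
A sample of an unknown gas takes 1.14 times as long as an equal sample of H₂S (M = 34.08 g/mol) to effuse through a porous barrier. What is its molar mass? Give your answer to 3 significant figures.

By Graham's law, t_X/t_H₂S = √(M_X/M_H₂S).
1.14 = √(M_X/34.08)
M_X = 34.08 × 1.14² = 34.08 × 1.300 = 44.3 g/mol

44.3 g/mol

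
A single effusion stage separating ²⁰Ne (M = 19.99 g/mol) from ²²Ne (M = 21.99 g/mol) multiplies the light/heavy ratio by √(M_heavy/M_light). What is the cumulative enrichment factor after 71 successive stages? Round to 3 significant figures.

29.5

After 71 stages the ratio has grown by (√(21.99/19.99))^71 = (21.99/19.99)^(71/2).
= 1.10005^(71/2) = 29.5.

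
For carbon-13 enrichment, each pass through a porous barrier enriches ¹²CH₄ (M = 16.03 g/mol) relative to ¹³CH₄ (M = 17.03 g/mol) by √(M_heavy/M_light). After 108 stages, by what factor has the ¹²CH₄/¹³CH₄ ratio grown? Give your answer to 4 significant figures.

Overall factor = α^108 with α = √(17.03/16.03), i.e. (17.03/16.03)^(108/2).
= 1.06238^54 = 26.25.

26.25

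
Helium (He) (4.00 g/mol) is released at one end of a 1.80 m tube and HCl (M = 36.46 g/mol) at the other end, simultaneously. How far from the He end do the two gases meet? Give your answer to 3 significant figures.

1.35 m

Graham's law gives d_He/d_HCl = rate_He/rate_HCl = √(M_HCl/M_He) = √(36.46/4.00) = 3.019.
With d_He + d_HCl = 1.80 m, d_HCl = 1.80/(1 + 3.019) = 0.4479 m.
d_He = 1.80 − 0.4479 = 1.35 m.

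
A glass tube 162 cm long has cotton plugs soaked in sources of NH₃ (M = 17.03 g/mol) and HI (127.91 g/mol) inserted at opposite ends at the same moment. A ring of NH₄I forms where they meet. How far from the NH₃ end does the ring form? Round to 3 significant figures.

The fronts meet when d_NH₃ + d_HI = L with d_NH₃/d_HI = √(M_HI/M_NH₃) (Graham's law). Here √(M_HI/M_NH₃) = √(127.91/17.03) = 2.741.
With d_NH₃ + d_HI = 162 cm, d_HI = 162/(1 + 2.741) = 43.31 cm.
d_NH₃ = 162 − 43.31 = 119 cm.

119 cm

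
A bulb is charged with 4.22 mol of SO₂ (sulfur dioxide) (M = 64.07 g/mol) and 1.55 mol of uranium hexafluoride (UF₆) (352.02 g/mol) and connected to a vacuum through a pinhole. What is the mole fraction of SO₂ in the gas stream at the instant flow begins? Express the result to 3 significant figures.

Rate_i ∝ x_i/√M_i (Graham's law weighted by mole fraction), so the effusate composition follows n_i/√M_i.
So x_SO₂ in the escaping gas = (n_SO₂/√M_SO₂) / Σ(n_i/√M_i)
= (4.22/√64.07) / (4.22/√64.07 + 1.55/√352.02) = 0.5272/(0.5272 + 0.08261) = 0.865.

0.865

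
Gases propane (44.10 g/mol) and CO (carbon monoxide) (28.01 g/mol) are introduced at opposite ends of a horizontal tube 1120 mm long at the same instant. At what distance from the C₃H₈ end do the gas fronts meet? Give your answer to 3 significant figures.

The fronts meet when d_C₃H₈ + d_CO = L with d_C₃H₈/d_CO = √(M_CO/M_C₃H₈) (Graham's law). Here √(M_CO/M_C₃H₈) = √(28.01/44.10) = 0.7970.
With d_C₃H₈ + d_CO = 1120 mm, d_CO = 1120/(1 + 0.7970) = 623.3 mm.
d_C₃H₈ = 1120 − 623.3 = 497 mm.

497 mm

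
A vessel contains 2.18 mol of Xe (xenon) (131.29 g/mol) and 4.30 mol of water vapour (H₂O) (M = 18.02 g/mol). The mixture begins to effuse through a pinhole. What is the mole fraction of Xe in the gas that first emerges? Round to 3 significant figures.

The effusion rate of species i is ∝ p_i/√M_i ∝ n_i/√M_i.
Mole fraction of Xe in the effusate = (n_Xe/√M_Xe) / (n_Xe/√M_Xe + n_H₂O/√M_H₂O)
= (2.18/√131.29) / (2.18/√131.29 + 4.30/√18.02) = 0.1903/(0.1903 + 1.013) = 0.158.

0.158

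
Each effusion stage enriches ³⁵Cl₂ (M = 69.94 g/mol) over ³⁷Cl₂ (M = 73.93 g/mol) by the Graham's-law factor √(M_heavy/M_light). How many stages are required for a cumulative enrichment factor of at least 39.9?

With α = √(73.93/69.94) per stage, ln α = ½ ln(1.05705) = 0.02774.
Need α^N ≥ 39.9 ⇒ N ≥ ln(39.9) / ln α = 3.686 / 0.02774 = 132.89.
Rounding up, N = 133 stages.

133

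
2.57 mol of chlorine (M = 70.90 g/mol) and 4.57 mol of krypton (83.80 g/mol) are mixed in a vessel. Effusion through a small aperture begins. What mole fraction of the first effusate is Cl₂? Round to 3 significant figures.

The effusion rate of species i is ∝ p_i/√M_i ∝ n_i/√M_i.
x_Cl₂(eff) = (n_Cl₂/√M_Cl₂) / (n_Cl₂/√M_Cl₂ + n_Kr/√M_Kr)
= (2.57/√70.90) / (2.57/√70.90 + 4.57/√83.80) = 0.3052/(0.3052 + 0.4992) = 0.379.

0.379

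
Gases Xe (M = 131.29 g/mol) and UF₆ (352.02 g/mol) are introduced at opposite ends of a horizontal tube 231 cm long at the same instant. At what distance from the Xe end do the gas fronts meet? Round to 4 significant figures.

In equal time, each gas travels a distance ∝ its rate ∝ 1/√M, so d_Xe/d_UF₆ = √(M_UF₆/M_Xe) = √(352.02/131.29) = 1.637.
With d_Xe + d_UF₆ = 231 cm, d_UF₆ = 231/(1 + 1.637) = 87.58 cm.
d_Xe = 231 − 87.58 = 143.4 cm.

143.4 cm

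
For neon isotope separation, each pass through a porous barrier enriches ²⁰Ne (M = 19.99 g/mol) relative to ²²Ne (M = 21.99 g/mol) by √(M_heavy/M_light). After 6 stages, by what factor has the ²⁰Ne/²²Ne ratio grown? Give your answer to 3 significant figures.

Each stage multiplies the ratio by α = √(21.99/19.99), so after 6 stages the overall factor is α^6 = (21.99/19.99)^(6/2).
= 1.10005^3 = 1.33.

1.33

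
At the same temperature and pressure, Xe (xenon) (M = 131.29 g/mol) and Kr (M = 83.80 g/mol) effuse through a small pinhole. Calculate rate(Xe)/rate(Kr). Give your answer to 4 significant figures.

Using Graham's law: rate_Xe/rate_Kr = √(M_Kr/M_Xe) = √(83.80/131.29) = √0.6383 = 0.7989.

0.7989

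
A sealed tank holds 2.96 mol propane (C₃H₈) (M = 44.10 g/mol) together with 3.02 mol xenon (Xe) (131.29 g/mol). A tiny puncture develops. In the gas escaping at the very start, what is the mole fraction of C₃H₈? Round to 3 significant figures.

Effusion rate of each component ∝ n_i/√M_i (partial pressure × 1/√M).
x_C₃H₈(eff) = (n_C₃H₈/√M_C₃H₈) / (n_C₃H₈/√M_C₃H₈ + n_Xe/√M_Xe)
= (2.96/√44.10) / (2.96/√44.10 + 3.02/√131.29) = 0.4457/(0.4457 + 0.2636) = 0.628.

0.628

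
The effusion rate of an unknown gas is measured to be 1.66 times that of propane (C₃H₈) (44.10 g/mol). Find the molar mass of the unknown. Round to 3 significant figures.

16.0 g/mol

Using Graham's law: rate_X/rate_C₃H₈ = √(M_C₃H₈/M_X).
1.66 = √(44.10/M_X)
M_X = 44.10 / 1.66² = 44.10 / 2.756 = 16.0 g/mol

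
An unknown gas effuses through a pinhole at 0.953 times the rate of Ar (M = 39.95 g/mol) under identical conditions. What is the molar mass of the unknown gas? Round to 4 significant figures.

43.99 g/mol

Since effusion rate ∝ 1/√M, rate_X/rate_Ar = √(M_Ar/M_X).
0.953 = √(39.95/M_X)
M_X = 39.95 / 0.953² = 39.95 / 0.9082 = 43.99 g/mol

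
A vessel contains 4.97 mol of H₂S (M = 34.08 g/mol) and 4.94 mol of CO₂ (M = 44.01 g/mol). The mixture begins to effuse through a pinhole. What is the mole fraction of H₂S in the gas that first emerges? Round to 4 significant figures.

0.5334

Rate_i ∝ x_i/√M_i (Graham's law weighted by mole fraction), so the effusate composition follows n_i/√M_i.
So x_H₂S in the escaping gas = (n_H₂S/√M_H₂S) / Σ(n_i/√M_i)
= (4.97/√34.08) / (4.97/√34.08 + 4.94/√44.01) = 0.8513/(0.8513 + 0.7446) = 0.5334.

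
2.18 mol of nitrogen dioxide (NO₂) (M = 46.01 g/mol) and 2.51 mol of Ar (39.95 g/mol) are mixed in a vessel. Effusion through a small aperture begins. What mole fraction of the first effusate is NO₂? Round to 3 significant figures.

0.447

Each component's effusion rate ∝ (its partial pressure)·(1/√M) ∝ n_i/√M_i.
So x_NO₂ in the escaping gas = (n_NO₂/√M_NO₂) / Σ(n_i/√M_i)
= (2.18/√46.01) / (2.18/√46.01 + 2.51/√39.95) = 0.3214/(0.3214 + 0.3971) = 0.447.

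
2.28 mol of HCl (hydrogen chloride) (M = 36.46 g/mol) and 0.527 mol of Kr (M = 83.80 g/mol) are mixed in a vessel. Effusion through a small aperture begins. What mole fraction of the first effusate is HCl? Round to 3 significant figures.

Each component's effusion rate ∝ (its partial pressure)·(1/√M) ∝ n_i/√M_i.
Mole fraction of HCl in the effusate = (n_HCl/√M_HCl) / (n_HCl/√M_HCl + n_Kr/√M_Kr)
= (2.28/√36.46) / (2.28/√36.46 + 0.527/√83.80) = 0.3776/(0.3776 + 0.05757) = 0.868.

0.868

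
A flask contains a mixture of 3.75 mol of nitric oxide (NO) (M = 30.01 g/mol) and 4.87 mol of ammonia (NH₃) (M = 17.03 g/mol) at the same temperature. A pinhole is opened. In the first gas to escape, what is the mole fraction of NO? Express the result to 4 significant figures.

Effusion rate of each component ∝ n_i/√M_i (partial pressure × 1/√M).
x_NO(eff) = (n_NO/√M_NO) / (n_NO/√M_NO + n_NH₃/√M_NH₃)
= (3.75/√30.01) / (3.75/√30.01 + 4.87/√17.03) = 0.6845/(0.6845 + 1.180) = 0.3671.

0.3671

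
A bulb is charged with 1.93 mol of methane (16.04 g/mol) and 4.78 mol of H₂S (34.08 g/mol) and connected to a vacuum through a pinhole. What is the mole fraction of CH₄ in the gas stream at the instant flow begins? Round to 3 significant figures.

0.370

Rate_i ∝ x_i/√M_i (Graham's law weighted by mole fraction), so the effusate composition follows n_i/√M_i.
x_CH₄(eff) = (n_CH₄/√M_CH₄) / (n_CH₄/√M_CH₄ + n_H₂S/√M_H₂S)
= (1.93/√16.04) / (1.93/√16.04 + 4.78/√34.08) = 0.4819/(0.4819 + 0.8188) = 0.370.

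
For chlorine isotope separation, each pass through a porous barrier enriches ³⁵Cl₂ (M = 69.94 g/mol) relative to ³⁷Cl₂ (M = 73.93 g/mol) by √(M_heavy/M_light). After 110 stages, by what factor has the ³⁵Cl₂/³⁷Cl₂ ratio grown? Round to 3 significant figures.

21.1

After 110 stages the ratio has grown by (√(73.93/69.94))^110 = (73.93/69.94)^(110/2).
= 1.05705^55 = 21.1.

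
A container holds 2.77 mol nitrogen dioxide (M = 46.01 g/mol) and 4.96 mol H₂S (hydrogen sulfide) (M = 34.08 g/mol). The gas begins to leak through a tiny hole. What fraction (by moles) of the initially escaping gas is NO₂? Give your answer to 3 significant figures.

Effusion rate of each component ∝ n_i/√M_i (partial pressure × 1/√M).
x_NO₂(eff) = (n_NO₂/√M_NO₂) / (n_NO₂/√M_NO₂ + n_H₂S/√M_H₂S)
= (2.77/√46.01) / (2.77/√46.01 + 4.96/√34.08) = 0.4084/(0.4084 + 0.8496) = 0.325.

0.325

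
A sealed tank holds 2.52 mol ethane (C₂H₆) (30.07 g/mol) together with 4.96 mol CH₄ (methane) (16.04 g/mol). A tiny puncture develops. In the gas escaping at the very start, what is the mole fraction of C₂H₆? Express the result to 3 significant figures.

Each component's effusion rate ∝ (its partial pressure)·(1/√M) ∝ n_i/√M_i.
Mole fraction of C₂H₆ in the effusate = (n_C₂H₆/√M_C₂H₆) / (n_C₂H₆/√M_C₂H₆ + n_CH₄/√M_CH₄)
= (2.52/√30.07) / (2.52/√30.07 + 4.96/√16.04) = 0.4596/(0.4596 + 1.238) = 0.271.

0.271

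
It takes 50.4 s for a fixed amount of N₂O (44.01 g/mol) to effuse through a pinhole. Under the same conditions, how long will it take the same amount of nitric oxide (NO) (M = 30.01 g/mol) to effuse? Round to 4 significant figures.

Using Graham's law: t_NO/t_N₂O = √(M_NO/M_N₂O) = √(30.01/44.01) = √0.6819 = 0.8258.
So the time for NO is 50.4 × 0.8258 = 41.62 s.

41.62 s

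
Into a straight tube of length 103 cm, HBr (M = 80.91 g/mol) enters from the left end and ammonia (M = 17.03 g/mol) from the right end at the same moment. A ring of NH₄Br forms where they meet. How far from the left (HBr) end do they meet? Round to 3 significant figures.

The fronts meet when d_HBr + d_NH₃ = L with d_HBr/d_NH₃ = √(M_NH₃/M_HBr) (Graham's law). Here √(M_NH₃/M_HBr) = √(17.03/80.91) = 0.4588.
With d_HBr + d_NH₃ = 103 cm, d_NH₃ = 103/(1 + 0.4588) = 70.61 cm.
d_HBr = 103 − 70.61 = 32.4 cm.

32.4 cm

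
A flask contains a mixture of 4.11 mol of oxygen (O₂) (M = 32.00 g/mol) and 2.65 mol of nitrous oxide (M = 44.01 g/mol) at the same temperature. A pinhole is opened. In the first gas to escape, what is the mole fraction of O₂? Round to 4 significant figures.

Each component's effusion rate ∝ (its partial pressure)·(1/√M) ∝ n_i/√M_i.
So x_O₂ in the escaping gas = (n_O₂/√M_O₂) / Σ(n_i/√M_i)
= (4.11/√32.00) / (4.11/√32.00 + 2.65/√44.01) = 0.7266/(0.7266 + 0.3995) = 0.6452.

0.6452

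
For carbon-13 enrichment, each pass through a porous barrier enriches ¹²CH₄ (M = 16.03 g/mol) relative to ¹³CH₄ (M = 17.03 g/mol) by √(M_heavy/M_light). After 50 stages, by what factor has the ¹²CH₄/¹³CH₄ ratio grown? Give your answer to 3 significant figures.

After 50 stages the ratio has grown by (√(17.03/16.03))^50 = (17.03/16.03)^(50/2).
= 1.06238^25 = 4.54.

4.54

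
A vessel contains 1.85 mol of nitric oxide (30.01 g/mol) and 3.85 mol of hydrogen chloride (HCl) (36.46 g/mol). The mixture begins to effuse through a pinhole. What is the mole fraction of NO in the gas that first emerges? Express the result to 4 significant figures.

Rate_i ∝ x_i/√M_i (Graham's law weighted by mole fraction), so the effusate composition follows n_i/√M_i.
x_NO(eff) = (n_NO/√M_NO) / (n_NO/√M_NO + n_HCl/√M_HCl)
= (1.85/√30.01) / (1.85/√30.01 + 3.85/√36.46) = 0.3377/(0.3377 + 0.6376) = 0.3463.

0.3463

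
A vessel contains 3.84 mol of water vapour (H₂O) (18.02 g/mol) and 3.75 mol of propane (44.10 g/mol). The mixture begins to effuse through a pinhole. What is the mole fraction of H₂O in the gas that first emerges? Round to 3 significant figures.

Each component's effusion rate ∝ (its partial pressure)·(1/√M) ∝ n_i/√M_i.
So x_H₂O in the escaping gas = (n_H₂O/√M_H₂O) / Σ(n_i/√M_i)
= (3.84/√18.02) / (3.84/√18.02 + 3.75/√44.10) = 0.9046/(0.9046 + 0.5647) = 0.616.

0.616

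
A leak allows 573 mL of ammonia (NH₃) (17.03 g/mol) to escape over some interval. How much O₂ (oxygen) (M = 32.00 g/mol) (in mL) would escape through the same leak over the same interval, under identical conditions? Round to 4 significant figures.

418.0 mL

Using Graham's law: rate_O₂/rate_NH₃ = √(M_NH₃/M_O₂) = √(17.03/32.00) = √0.5322 = 0.7295.
So the volume for O₂ is 573 × 0.7295 = 418.0 mL.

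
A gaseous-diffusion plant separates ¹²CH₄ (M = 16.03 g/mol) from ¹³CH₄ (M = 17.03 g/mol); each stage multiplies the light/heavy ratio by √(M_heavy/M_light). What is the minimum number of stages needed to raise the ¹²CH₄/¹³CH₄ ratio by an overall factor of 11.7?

With α = √(17.03/16.03) per stage, ln α = ½ ln(1.06238) = 0.03026.
Need α^N ≥ 11.7 ⇒ N ≥ ln(11.7) / ln α = 2.460 / 0.03026 = 81.29.
Minimum whole number of stages: N = 82.

82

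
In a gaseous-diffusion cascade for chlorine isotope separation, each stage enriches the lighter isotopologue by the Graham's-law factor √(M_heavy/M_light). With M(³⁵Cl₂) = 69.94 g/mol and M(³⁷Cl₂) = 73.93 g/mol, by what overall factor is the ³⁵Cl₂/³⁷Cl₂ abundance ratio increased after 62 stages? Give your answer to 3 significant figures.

5.58

The single-stage factor is √(M_heavy/M_light), so 62 stages give [√(73.93/69.94)]^62 = (73.93/69.94)^(62/2).
= 1.05705^31 = 5.58.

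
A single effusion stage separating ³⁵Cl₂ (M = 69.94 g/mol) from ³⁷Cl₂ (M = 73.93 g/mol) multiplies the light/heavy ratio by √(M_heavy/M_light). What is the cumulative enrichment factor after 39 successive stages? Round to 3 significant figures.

Each stage multiplies the ratio by α = √(73.93/69.94), so after 39 stages the overall factor is α^39 = (73.93/69.94)^(39/2).
= 1.05705^(39/2) = 2.95.

2.95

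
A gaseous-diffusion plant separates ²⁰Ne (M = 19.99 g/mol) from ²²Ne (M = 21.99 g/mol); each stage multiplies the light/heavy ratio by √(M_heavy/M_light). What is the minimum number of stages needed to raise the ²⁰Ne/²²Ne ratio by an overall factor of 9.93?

49

Single-stage factor α = √(21.99/19.99), so ln α = ½ ln(1.10005) = 0.04768.
Need α^N ≥ 9.93 ⇒ N ≥ ln(9.93) / ln α = 2.296 / 0.04768 = 48.15.
Rounding up, N = 49 stages.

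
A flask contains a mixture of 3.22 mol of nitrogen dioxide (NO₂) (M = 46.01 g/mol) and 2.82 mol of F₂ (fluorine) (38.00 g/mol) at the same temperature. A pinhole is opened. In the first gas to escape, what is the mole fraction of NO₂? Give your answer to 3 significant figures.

0.509

Effusion rate of each component ∝ n_i/√M_i (partial pressure × 1/√M).
Mole fraction of NO₂ in the effusate = (n_NO₂/√M_NO₂) / (n_NO₂/√M_NO₂ + n_F₂/√M_F₂)
= (3.22/√46.01) / (3.22/√46.01 + 2.82/√38.00) = 0.4747/(0.4747 + 0.4575) = 0.509.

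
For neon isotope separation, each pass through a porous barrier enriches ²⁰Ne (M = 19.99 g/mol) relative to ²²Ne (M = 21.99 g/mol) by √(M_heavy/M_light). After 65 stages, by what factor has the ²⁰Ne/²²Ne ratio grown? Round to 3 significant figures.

After 65 stages the ratio has grown by (√(21.99/19.99))^65 = (21.99/19.99)^(65/2).
= 1.10005^(65/2) = 22.2.

22.2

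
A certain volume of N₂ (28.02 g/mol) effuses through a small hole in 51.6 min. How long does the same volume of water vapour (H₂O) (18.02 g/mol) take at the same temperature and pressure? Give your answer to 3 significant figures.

41.4 min

Graham's law gives t_H₂O/t_N₂ = √(M_H₂O/M_N₂) = √(18.02/28.02) = √0.6431 = 0.8019.
So the time for H₂O is 51.6 × 0.8019 = 41.4 min.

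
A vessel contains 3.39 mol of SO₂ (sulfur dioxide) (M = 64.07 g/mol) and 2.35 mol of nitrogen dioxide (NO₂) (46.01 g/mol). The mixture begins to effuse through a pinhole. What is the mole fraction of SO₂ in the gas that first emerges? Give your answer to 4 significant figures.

The effusion rate of species i is ∝ p_i/√M_i ∝ n_i/√M_i.
Mole fraction of SO₂ in the effusate = (n_SO₂/√M_SO₂) / (n_SO₂/√M_SO₂ + n_NO₂/√M_NO₂)
= (3.39/√64.07) / (3.39/√64.07 + 2.35/√46.01) = 0.4235/(0.4235 + 0.3465) = 0.5500.

0.5500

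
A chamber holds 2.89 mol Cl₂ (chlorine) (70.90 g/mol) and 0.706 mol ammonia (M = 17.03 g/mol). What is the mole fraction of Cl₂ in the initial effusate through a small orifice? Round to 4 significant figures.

0.6674

The effusion rate of species i is ∝ p_i/√M_i ∝ n_i/√M_i.
x_Cl₂(eff) = (n_Cl₂/√M_Cl₂) / (n_Cl₂/√M_Cl₂ + n_NH₃/√M_NH₃)
= (2.89/√70.90) / (2.89/√70.90 + 0.706/√17.03) = 0.3432/(0.3432 + 0.1711) = 0.6674.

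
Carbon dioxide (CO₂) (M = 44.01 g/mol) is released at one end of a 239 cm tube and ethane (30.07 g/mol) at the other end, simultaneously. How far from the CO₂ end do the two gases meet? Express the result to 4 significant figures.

Distances travelled in equal time are proportional to diffusion rates, so d_CO₂/d_C₂H₆ = √(M_C₂H₆/M_CO₂) = √(30.07/44.01) = 0.8266.
With d_CO₂ + d_C₂H₆ = 239 cm, d_C₂H₆ = 239/(1 + 0.8266) = 130.8 cm.
d_CO₂ = 239 − 130.8 = 108.2 cm.

108.2 cm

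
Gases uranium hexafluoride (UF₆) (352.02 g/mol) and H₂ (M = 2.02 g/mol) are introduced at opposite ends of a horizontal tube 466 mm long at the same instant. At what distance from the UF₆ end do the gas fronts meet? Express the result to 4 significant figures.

In equal time, each gas travels a distance ∝ its rate ∝ 1/√M, so d_UF₆/d_H₂ = √(M_H₂/M_UF₆) = √(2.02/352.02) = 0.07575.
With d_UF₆ + d_H₂ = 466 mm, d_H₂ = 466/(1 + 0.07575) = 433.2 mm.
d_UF₆ = 466 − 433.2 = 32.81 mm.

32.81 mm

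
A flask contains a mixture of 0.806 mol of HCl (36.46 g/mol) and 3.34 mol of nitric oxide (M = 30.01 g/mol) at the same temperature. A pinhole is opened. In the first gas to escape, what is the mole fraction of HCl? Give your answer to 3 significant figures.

0.180

Each component's effusion rate ∝ (its partial pressure)·(1/√M) ∝ n_i/√M_i.
So x_HCl in the escaping gas = (n_HCl/√M_HCl) / Σ(n_i/√M_i)
= (0.806/√36.46) / (0.806/√36.46 + 3.34/√30.01) = 0.1335/(0.1335 + 0.6097) = 0.180.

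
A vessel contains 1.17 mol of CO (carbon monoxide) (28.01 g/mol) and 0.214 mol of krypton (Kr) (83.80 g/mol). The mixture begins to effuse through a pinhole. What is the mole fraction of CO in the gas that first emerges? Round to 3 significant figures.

0.904

Rate_i ∝ x_i/√M_i (Graham's law weighted by mole fraction), so the effusate composition follows n_i/√M_i.
x_CO(eff) = (n_CO/√M_CO) / (n_CO/√M_CO + n_Kr/√M_Kr)
= (1.17/√28.01) / (1.17/√28.01 + 0.214/√83.80) = 0.2211/(0.2211 + 0.02338) = 0.904.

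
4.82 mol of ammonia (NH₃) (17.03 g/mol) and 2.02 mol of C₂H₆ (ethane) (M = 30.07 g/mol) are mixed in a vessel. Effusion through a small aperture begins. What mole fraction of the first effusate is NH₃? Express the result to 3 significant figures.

Rate_i ∝ x_i/√M_i (Graham's law weighted by mole fraction), so the effusate composition follows n_i/√M_i.
So x_NH₃ in the escaping gas = (n_NH₃/√M_NH₃) / Σ(n_i/√M_i)
= (4.82/√17.03) / (4.82/√17.03 + 2.02/√30.07) = 1.168/(1.168 + 0.3684) = 0.760.

0.760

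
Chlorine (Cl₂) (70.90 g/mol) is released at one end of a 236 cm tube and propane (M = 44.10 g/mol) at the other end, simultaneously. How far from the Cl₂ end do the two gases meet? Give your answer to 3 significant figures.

104 cm

Distances travelled in equal time are proportional to diffusion rates, so d_Cl₂/d_C₃H₈ = √(M_C₃H₈/M_Cl₂) = √(44.10/70.90) = 0.7887.
With d_Cl₂ + d_C₃H₈ = 236 cm, d_C₃H₈ = 236/(1 + 0.7887) = 131.9 cm.
d_Cl₂ = 236 − 131.9 = 104 cm.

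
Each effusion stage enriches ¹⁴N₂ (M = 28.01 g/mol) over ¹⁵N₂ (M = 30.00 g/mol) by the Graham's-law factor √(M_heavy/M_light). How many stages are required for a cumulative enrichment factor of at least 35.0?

104

Single-stage factor α = √(30.00/28.01), so ln α = ½ ln(1.07105) = 0.03432.
Need α^N ≥ 35.0 ⇒ N ≥ ln(35.0) / ln α = 3.555 / 0.03432 = 103.60.
So at least 104 stages are needed.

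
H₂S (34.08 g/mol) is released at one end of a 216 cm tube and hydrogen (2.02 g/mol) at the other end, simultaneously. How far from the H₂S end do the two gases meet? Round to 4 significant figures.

42.29 cm

In equal time, each gas travels a distance ∝ its rate ∝ 1/√M, so d_H₂S/d_H₂ = √(M_H₂/M_H₂S) = √(2.02/34.08) = 0.2435.
With d_H₂S + d_H₂ = 216 cm, d_H₂ = 216/(1 + 0.2435) = 173.7 cm.
d_H₂S = 216 − 173.7 = 42.29 cm.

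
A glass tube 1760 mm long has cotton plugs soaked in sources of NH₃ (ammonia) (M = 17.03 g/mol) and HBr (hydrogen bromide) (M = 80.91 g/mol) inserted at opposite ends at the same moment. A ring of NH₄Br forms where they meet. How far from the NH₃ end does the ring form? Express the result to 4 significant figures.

1206 mm

The fronts meet when d_NH₃ + d_HBr = L with d_NH₃/d_HBr = √(M_HBr/M_NH₃) (Graham's law). Here √(M_HBr/M_NH₃) = √(80.91/17.03) = 2.180.
With d_NH₃ + d_HBr = 1760 mm, d_HBr = 1760/(1 + 2.180) = 553.5 mm.
d_NH₃ = 1760 − 553.5 = 1206 mm.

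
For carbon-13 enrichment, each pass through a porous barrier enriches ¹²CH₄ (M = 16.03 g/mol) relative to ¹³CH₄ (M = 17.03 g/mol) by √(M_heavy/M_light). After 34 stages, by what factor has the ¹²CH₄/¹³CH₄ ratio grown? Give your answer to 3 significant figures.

2.80

Overall factor = α^34 with α = √(17.03/16.03), i.e. (17.03/16.03)^(34/2).
= 1.06238^17 = 2.80.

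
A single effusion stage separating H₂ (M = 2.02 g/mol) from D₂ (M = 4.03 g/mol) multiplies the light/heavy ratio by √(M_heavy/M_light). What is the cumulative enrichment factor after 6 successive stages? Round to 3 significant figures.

Each stage multiplies the ratio by α = √(4.03/2.02), so after 6 stages the overall factor is α^6 = (4.03/2.02)^(6/2).
= 1.99505^3 = 7.94.

7.94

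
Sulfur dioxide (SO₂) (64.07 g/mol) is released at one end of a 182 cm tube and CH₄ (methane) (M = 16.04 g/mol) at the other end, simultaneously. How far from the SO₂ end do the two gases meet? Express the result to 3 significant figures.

60.7 cm

Distances travelled in equal time are proportional to diffusion rates, so d_SO₂/d_CH₄ = √(M_CH₄/M_SO₂) = √(16.04/64.07) = 0.5004.
With d_SO₂ + d_CH₄ = 182 cm, d_CH₄ = 182/(1 + 0.5004) = 121.3 cm.
d_SO₂ = 182 − 121.3 = 60.7 cm.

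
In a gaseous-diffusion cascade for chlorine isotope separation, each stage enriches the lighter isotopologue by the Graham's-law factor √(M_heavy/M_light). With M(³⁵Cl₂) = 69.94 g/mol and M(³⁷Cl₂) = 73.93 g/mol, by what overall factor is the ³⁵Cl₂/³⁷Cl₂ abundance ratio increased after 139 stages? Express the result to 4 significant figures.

47.27

Each stage multiplies the ratio by α = √(73.93/69.94), so after 139 stages the overall factor is α^139 = (73.93/69.94)^(139/2).
= 1.05705^(139/2) = 47.27.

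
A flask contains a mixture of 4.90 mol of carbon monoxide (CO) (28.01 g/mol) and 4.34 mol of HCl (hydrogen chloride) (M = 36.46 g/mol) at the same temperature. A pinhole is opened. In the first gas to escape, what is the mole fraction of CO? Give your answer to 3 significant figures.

The effusion rate of species i is ∝ p_i/√M_i ∝ n_i/√M_i.
So x_CO in the escaping gas = (n_CO/√M_CO) / Σ(n_i/√M_i)
= (4.90/√28.01) / (4.90/√28.01 + 4.34/√36.46) = 0.9258/(0.9258 + 0.7188) = 0.563.

0.563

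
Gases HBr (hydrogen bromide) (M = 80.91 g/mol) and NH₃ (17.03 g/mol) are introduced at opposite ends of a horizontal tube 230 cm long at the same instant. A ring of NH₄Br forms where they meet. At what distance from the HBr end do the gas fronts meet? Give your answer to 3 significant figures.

72.3 cm

The fronts meet when d_HBr + d_NH₃ = L with d_HBr/d_NH₃ = √(M_NH₃/M_HBr) (Graham's law). Here √(M_NH₃/M_HBr) = √(17.03/80.91) = 0.4588.
With d_HBr + d_NH₃ = 230 cm, d_NH₃ = 230/(1 + 0.4588) = 157.7 cm.
d_HBr = 230 − 157.7 = 72.3 cm.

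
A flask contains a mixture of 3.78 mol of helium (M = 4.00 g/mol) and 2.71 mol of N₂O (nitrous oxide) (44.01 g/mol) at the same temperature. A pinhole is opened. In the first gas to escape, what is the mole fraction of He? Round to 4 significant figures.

0.8223

The effusion rate of species i is ∝ p_i/√M_i ∝ n_i/√M_i.
So x_He in the escaping gas = (n_He/√M_He) / Σ(n_i/√M_i)
= (3.78/√4.00) / (3.78/√4.00 + 2.71/√44.01) = 1.890/(1.890 + 0.4085) = 0.8223.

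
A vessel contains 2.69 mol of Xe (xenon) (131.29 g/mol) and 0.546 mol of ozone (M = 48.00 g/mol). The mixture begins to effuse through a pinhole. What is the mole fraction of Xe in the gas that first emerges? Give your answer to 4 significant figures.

Effusion rate of each component ∝ n_i/√M_i (partial pressure × 1/√M).
Mole fraction of Xe in the effusate = (n_Xe/√M_Xe) / (n_Xe/√M_Xe + n_O₃/√M_O₃)
= (2.69/√131.29) / (2.69/√131.29 + 0.546/√48.00) = 0.2348/(0.2348 + 0.07881) = 0.7487.

0.7487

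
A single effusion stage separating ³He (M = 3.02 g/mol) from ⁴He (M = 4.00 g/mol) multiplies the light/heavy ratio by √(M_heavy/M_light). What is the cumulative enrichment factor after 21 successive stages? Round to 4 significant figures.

After 21 stages the ratio has grown by (√(4.00/3.02))^21 = (4.00/3.02)^(21/2).
= 1.32450^(21/2) = 19.12.

19.12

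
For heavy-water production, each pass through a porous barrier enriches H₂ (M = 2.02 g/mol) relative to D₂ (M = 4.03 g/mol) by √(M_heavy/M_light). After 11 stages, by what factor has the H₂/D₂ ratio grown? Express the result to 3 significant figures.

44.6

The single-stage factor is √(M_heavy/M_light), so 11 stages give [√(4.03/2.02)]^11 = (4.03/2.02)^(11/2).
= 1.99505^(11/2) = 44.6.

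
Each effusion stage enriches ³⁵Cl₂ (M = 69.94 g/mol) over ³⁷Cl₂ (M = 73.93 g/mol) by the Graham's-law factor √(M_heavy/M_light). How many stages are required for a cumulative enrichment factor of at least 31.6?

125

With α = √(73.93/69.94) per stage, ln α = ½ ln(1.05705) = 0.02774.
Need α^N ≥ 31.6 ⇒ N ≥ ln(31.6) / ln α = 3.453 / 0.02774 = 124.48.
So at least 125 stages are needed.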